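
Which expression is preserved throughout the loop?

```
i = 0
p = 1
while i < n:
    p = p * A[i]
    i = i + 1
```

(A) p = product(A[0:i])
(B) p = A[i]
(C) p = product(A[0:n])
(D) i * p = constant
A

A loop invariant must hold before the first iteration and be re-established by every execution of the body.

(A) p = product(A[0:i]): Initially i = 0 and p = 1 = product of the empty slice A[0:0]. If p = product(A[0:i]) holds at the top of an iteration, the body sets p to product(A[0:i]) * A[i] = product(A[0:i+1]) and then i to i+1, so the property is restored. At exit i = n, giving p = product(A[0:n]).

The other options fail:
(B) p = A[i]: after the first iteration p = A[0] but i = 1; in general p is a product of several elements, not a single one.
(C) p = product(A[0:n]): false before the loop (p = 1, not the full product) -- it only becomes true at exit.
(D) i * p = constant: initially i * p = 0, but after one iteration it is 1 * A[0], which is nonzero in general.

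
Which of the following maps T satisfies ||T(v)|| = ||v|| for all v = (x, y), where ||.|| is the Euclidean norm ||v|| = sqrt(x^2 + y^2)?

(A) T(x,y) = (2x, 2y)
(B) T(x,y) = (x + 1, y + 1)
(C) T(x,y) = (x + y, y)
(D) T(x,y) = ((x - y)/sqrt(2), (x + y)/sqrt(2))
D

A transformation preserves a norm if ||T(v)|| = ||v|| for every v; a single vector where the norm changes rules an option out.

(A) T(x,y) = (2x, 2y): v = (1, 0) has norm sqrt((1)^2 + (0)^2) = 1, but T(v) = (2, 0) has norm 2 -- not preserved.
(B) T(x,y) = (x + 1, y + 1): v = (1, 0) has norm sqrt((1)^2 + (0)^2) = 1, but T(v) = (2, 1) has norm sqrt(5) -- not preserved.
(C) T(x,y) = (x + y, y): v = (0, 1) has norm sqrt((0)^2 + (1)^2) = 1, but T(v) = (1, 1) has norm sqrt(2) -- not preserved.
(D) T(x,y) = ((x - y)/sqrt(2), (x + y)/sqrt(2)): preserves the norm -- it is an orthogonal map (a rotation/reflection), and (sqrt(2)(x - y)/2)^2 + (sqrt(2)(x + y)/2)^2 simplifies to x^2 + y^2.

Therefore the answer is (D).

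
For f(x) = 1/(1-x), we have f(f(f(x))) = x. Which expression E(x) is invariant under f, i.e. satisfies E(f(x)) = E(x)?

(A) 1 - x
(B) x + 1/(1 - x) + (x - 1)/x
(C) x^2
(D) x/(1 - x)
B

Replace x by f(x) = 1/(1 - x) in each option and simplify. As a quick numerical cross-check, also compare E(3) with E(f(3)) = E(-1/2).

(A) 1 - x  ->  1 - (1/(1 - x)) = x/(x - 1); check: E(3) = -2 but E(-1/2) = 3/2.   [not invariant]
(B) x + 1/(1 - x) + (x - 1)/x  ->  (1/(1 - x)) + 1/(1 - (1/(1 - x))) + ((1/(1 - x)) - 1)/(1/(1 - x)), which simplifies back to x + 1/(1 - x) + (x - 1)/x; check: E(3) = 19/6, E(-1/2) = 19/6.   [invariant]
(C) x^2  ->  (1/(1 - x))^2 = (x - 1)^(-2); check: E(3) = 9 but E(-1/2) = 1/4.   [not invariant]
(D) x/(1 - x)  ->  (1/(1 - x))/(1 - (1/(1 - x))) = -1/x; check: E(3) = -3/2 but E(-1/2) = -1/3.   [not invariant]

Only (B) is unchanged. Indeed f(f(x)) = 1/(1 - 1/(1-x)) = (1-x)/(-x) = (x-1)/x, so E(x) = x + f(x) + f(f(x)) is the sum over the whole 3-cycle; applying f just permutes the three terms cyclically (x -> f(x) -> f(f(x)) -> x), leaving the sum unchanged.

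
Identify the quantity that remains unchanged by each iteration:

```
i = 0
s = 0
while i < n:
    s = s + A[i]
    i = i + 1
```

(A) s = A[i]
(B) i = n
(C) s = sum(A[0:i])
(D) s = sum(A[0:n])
C

A loop invariant must hold before the first iteration and be re-established by every execution of the body.

(C) s = sum(A[0:i]): Initially i = 0 and s = 0 = sum of the empty slice A[0:0]. If s = sum(A[0:i]) holds at the top of an iteration, the body sets s to sum(A[0:i]) + A[i] = sum(A[0:i+1]) and then i to i+1, so s = sum(A[0:i]) holds again. At exit i = n, giving s = sum(A[0:n]).

The other options fail:
(A) s = A[i]: after the first iteration s = A[0] but i = 1, so s = A[i] compares s with the wrong element (and fails in general).
(B) i = n: false initially (i = 0); it is the exit condition, not an invariant.
(D) s = sum(A[0:n]): false before the loop (s = 0, not the full sum) -- it only becomes true at exit.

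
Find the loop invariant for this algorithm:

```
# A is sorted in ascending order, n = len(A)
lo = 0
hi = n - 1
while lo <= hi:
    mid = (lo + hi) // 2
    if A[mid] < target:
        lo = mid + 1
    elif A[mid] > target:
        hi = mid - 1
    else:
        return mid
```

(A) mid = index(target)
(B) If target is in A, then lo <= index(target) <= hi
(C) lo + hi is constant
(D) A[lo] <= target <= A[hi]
B

A loop invariant must hold before the first iteration and be re-established by every execution of the body.

(B) If target is in A, then lo <= index(target) <= hi: Before the loop [lo, hi] = [0, n-1] covers every index. When A[mid] < target, sortedness puts target strictly to the right of mid, so setting lo = mid + 1 keeps index(target) in [lo, hi]; symmetrically for hi = mid - 1. Hence 'if target is in A then lo <= index(target) <= hi' holds after every iteration, and when lo > hi it proves target is absent.

The other options fail:
(A) mid = index(target): mid is just the current probe; it equals index(target) only on the iteration that returns.
(C) lo + hi is constant: each iteration moves exactly one of lo, hi, so lo + hi changes (e.g. 0 + (n-1) becomes (mid+1) + (n-1)).
(D) A[lo] <= target <= A[hi]: fails when target is not in A (e.g. target < A[0] already violates it before the loop), so it is not maintained in general.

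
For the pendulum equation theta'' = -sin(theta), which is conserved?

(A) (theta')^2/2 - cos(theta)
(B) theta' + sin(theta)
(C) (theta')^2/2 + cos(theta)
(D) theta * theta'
A

A first integral I satisfies dI/dt = 0 along every solution. Differentiate each option and use the equation of motion:
(A) d/dt[(theta')^2/2 - cos(theta)] = theta' theta'' + sin(theta) theta' = theta'(-sin(theta)) + theta' sin(theta) = 0
(B) d/dt[theta' + sin(theta)] = theta'' + cos(theta) theta' = -sin(theta) + theta' cos(theta), not identically 0
(C) d/dt[(theta')^2/2 + cos(theta)] = theta' theta'' - sin(theta) theta' = -2 theta' sin(theta), not identically 0
(D) d/dt[theta * theta'] = (theta')^2 + theta theta'' = (theta')^2 - theta sin(theta), not identically 0

Only (A) has zero time-derivative. This is the total energy: kinetic (theta')^2/2 plus potential -cos(theta).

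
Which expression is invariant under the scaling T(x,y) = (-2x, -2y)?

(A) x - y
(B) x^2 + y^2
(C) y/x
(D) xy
C

Under the uniform scaling T(x,y) = (-2x, -2y):
Substitute the transformed coordinates into each option and compare with the original:
(A) x - y  ->  (-2x) - (-2y) = -2x + 2y   [differs from x - y: not invariant]
(B) x^2 + y^2  ->  (-2x)^2 + (-2y)^2 = 4x^2 + 4y^2   [differs from x^2 + y^2: not invariant]
(C) y/x  ->  (-2y)/(-2x) = y/x   [equals y/x: invariant]
(D) xy  ->  (-2x)(-2y) = 4xy   [differs from xy: not invariant]

Only option (C), y/x, is unchanged by the transformation.
The common factor -2 cancels in a ratio of coordinates, while sums, products and sums of squares pick up factors of -2 or 4.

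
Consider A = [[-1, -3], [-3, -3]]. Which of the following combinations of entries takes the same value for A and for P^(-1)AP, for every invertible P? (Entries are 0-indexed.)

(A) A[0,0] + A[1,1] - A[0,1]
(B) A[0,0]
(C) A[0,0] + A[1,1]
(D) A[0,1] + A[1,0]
C

A[0,0] + A[1,1] is the trace of A. By the cyclic property of the trace, tr(P^(-1)AP) = tr(APP^(-1)) = tr(A), so it is the same for every matrix similar to A.

The other combinations are not similarity invariants. For example, take P = [[1, 1], [1, 2]] (det P = 1), so P^(-1) = [[2, -1], [-1, 1]] and
B = P^(-1)AP = [[-2, -5], [-2, -2]].
Evaluating each option on A and on B:
(A) A[0,0] + A[1,1] - A[0,1]: -1 for A, 1 for B -> changes
(B) A[0,0]: -1 for A, -2 for B -> changes
(C) A[0,0] + A[1,1]: -4 for A, -4 for B -> unchanged
(D) A[0,1] + A[1,0]: -6 for A, -7 for B -> changes

Only (C) A[0,0] + A[1,1] = -4 survives (and it does so for every P, not just this one), so it is the invariant.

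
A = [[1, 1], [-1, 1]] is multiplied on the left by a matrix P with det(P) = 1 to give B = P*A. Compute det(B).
2

By the multiplicative property of determinants, det(B) = det(P*A) = det(P) * det(A) = det(A),
so the determinant is invariant under multiplication by any determinant-1 matrix; we just need det(A).

det(A) = (1)(1) - (1)(-1) = 1 - (-1) = 2

Therefore det(B) = 1 * 2 = 2.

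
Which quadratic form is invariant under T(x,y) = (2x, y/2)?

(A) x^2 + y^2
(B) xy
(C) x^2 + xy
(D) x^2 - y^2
B

T multiplies x by 2 and divides y by 2.
Substitute the transformed coordinates into each option and compare with the original:
(A) x^2 + y^2  ->  (2x)^2 + (y/2)^2 = 4x^2 + y^2/4   [differs from x^2 + y^2: not invariant]
(B) xy  ->  (2x)(y/2) = xy   [equals xy: invariant]
(C) x^2 + xy  ->  (2x)^2 + (2x)(y/2) = 4x^2 + xy   [differs from x^2 + xy: not invariant]
(D) x^2 - y^2  ->  (2x)^2 - (y/2)^2 = 4x^2 - y^2/4   [differs from x^2 - y^2: not invariant]

Only option (B), xy, is unchanged by the transformation.
The factors 2 and 1/2 cancel only in the pure product xy.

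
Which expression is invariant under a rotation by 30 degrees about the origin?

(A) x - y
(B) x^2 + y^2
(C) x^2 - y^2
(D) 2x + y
B

A rotation by 30 degrees sends (x, y) to (sqrt(3)x/2 - y/2, x/2 + sqrt(3)y/2).
Substitute the transformed coordinates into each option and compare with the original:
(A) x - y  ->  (sqrt(3)x/2 - y/2) - (x/2 + sqrt(3)y/2) = -x/2 + sqrt(3)x/2 - sqrt(3)y/2 - y/2   [differs from x - y: not invariant]
(B) x^2 + y^2  ->  (sqrt(3)x/2 - y/2)^2 + (x/2 + sqrt(3)y/2)^2 = x^2 + y^2   [equals x^2 + y^2: invariant]
(C) x^2 - y^2  ->  (sqrt(3)x/2 - y/2)^2 - (x/2 + sqrt(3)y/2)^2 = x^2/2 - sqrt(3)xy - y^2/2   [differs from x^2 - y^2: not invariant]
(D) 2x + y  ->  2(sqrt(3)x/2 - y/2) + (x/2 + sqrt(3)y/2) = x/2 + sqrt(3)x - y + sqrt(3)y/2   [differs from 2x + y: not invariant]

Only option (B), x^2 + y^2, is unchanged by the transformation.
Geometrically, x^2 + y^2 is the squared distance from the origin, which every rotation about the origin preserves.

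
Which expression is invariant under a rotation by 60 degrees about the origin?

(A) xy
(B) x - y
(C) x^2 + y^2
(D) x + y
C

A rotation by 60 degrees sends (x, y) to (x/2 - sqrt(3)y/2, sqrt(3)x/2 + y/2).
Substitute the transformed coordinates into each option and compare with the original:
(A) xy  ->  (x/2 - sqrt(3)y/2)(sqrt(3)x/2 + y/2) = sqrt(3)x^2/4 - xy/2 - sqrt(3)y^2/4   [differs from xy: not invariant]
(B) x - y  ->  (x/2 - sqrt(3)y/2) - (sqrt(3)x/2 + y/2) = -sqrt(3)x/2 + x/2 - sqrt(3)y/2 - y/2   [differs from x - y: not invariant]
(C) x^2 + y^2  ->  (x/2 - sqrt(3)y/2)^2 + (sqrt(3)x/2 + y/2)^2 = x^2 + y^2   [equals x^2 + y^2: invariant]
(D) x + y  ->  (x/2 - sqrt(3)y/2) + (sqrt(3)x/2 + y/2) = x/2 + sqrt(3)x/2 - sqrt(3)y/2 + y/2   [differs from x + y: not invariant]

Only option (C), x^2 + y^2, is unchanged by the transformation.
Geometrically, x^2 + y^2 is the squared distance from the origin, which every rotation about the origin preserves.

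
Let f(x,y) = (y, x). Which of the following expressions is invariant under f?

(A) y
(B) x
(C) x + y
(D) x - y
C

For f(x,y) = (y, x):
After applying f: x' = y, y' = x. So x' + y' = y + x = x + y.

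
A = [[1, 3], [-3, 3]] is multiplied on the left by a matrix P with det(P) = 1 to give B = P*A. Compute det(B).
12

By the multiplicative property of determinants, det(B) = det(P*A) = det(P) * det(A) = det(A),
so the determinant is invariant under multiplication by any determinant-1 matrix; we just need det(A).

det(A) = (1)(3) - (3)(-3) = 3 - (-9) = 12

Therefore det(B) = 1 * 12 = 12.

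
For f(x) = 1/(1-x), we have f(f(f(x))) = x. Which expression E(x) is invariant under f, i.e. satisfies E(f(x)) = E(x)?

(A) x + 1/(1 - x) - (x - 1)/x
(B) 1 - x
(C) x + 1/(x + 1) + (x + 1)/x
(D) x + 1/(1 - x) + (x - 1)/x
D

Replace x by f(x) = 1/(1 - x) in each option and simplify. As a quick numerical cross-check, also compare E(5) with E(f(5)) = E(-1/4).

(A) x + 1/(1 - x) - (x - 1)/x  ->  (1/(1 - x)) + 1/(1 - (1/(1 - x))) - ((1/(1 - x)) - 1)/(1/(1 - x)) = (x^2(1 - x) - x + (x - 1)^2)/(x(x - 1)); check: E(5) = 79/20 but E(-1/4) = -89/20.   [not invariant]
(B) 1 - x  ->  1 - (1/(1 - x)) = x/(x - 1); check: E(5) = -4 but E(-1/4) = 5/4.   [not invariant]
(C) x + 1/(x + 1) + (x + 1)/x  ->  (1/(1 - x)) + 1/((1/(1 - x)) + 1) + ((1/(1 - x)) + 1)/(1/(1 - x)) = (-x^3 + 6x^2 - 11x + 7)/(x^2 - 3x + 2); check: E(5) = 191/30 but E(-1/4) = -23/12.   [not invariant]
(D) x + 1/(1 - x) + (x - 1)/x  ->  (1/(1 - x)) + 1/(1 - (1/(1 - x))) + ((1/(1 - x)) - 1)/(1/(1 - x)), which simplifies back to x + 1/(1 - x) + (x - 1)/x; check: E(5) = 111/20, E(-1/4) = 111/20.   [invariant]

Only (D) is unchanged. Indeed f(f(x)) = 1/(1 - 1/(1-x)) = (1-x)/(-x) = (x-1)/x, so E(x) = x + f(x) + f(f(x)) is the sum over the whole 3-cycle; applying f just permutes the three terms cyclically (x -> f(x) -> f(f(x)) -> x), leaving the sum unchanged.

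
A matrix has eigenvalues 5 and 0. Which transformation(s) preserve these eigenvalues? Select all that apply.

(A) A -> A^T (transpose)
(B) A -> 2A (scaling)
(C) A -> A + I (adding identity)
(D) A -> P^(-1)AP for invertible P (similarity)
A and D

Eigenvalues are preserved by:
1. Similarity transformations: A -> P^(-1)AP (same characteristic polynomial)
2. Transpose: A^T has the same eigenvalues as A

Eigenvalues are NOT preserved by:
- Adding identity: eigenvalues become 5+1, 0+1
- Scaling: eigenvalues become 10, 0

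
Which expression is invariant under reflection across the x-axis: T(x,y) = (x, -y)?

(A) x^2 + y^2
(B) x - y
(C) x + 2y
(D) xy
A

The map is reflection across the x-axis: T(x,y) = (x, -y).
Substitute the transformed coordinates into each option and compare with the original:
(A) x^2 + y^2  ->  (x)^2 + (-y)^2 = x^2 + y^2   [equals x^2 + y^2: invariant]
(B) x - y  ->  (x) - (-y) = x + y   [differs from x - y: not invariant]
(C) x + 2y  ->  (x) + 2(-y) = x - 2y   [differs from x + 2y: not invariant]
(D) xy  ->  (x)(-y) = -xy   [differs from xy: not invariant]

Only option (A), x^2 + y^2, is unchanged by the transformation.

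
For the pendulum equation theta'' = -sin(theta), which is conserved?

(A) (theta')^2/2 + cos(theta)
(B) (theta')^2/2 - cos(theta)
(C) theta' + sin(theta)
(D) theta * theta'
B

A first integral I satisfies dI/dt = 0 along every solution. Differentiate each option and use the equation of motion:
(A) d/dt[(theta')^2/2 + cos(theta)] = theta' theta'' - sin(theta) theta' = -2 theta' sin(theta), not identically 0
(B) d/dt[(theta')^2/2 - cos(theta)] = theta' theta'' + sin(theta) theta' = theta'(-sin(theta)) + theta' sin(theta) = 0
(C) d/dt[theta' + sin(theta)] = theta'' + cos(theta) theta' = -sin(theta) + theta' cos(theta), not identically 0
(D) d/dt[theta * theta'] = (theta')^2 + theta theta'' = (theta')^2 - theta sin(theta), not identically 0

Only (B) has zero time-derivative. This is the total energy: kinetic (theta')^2/2 plus potential -cos(theta).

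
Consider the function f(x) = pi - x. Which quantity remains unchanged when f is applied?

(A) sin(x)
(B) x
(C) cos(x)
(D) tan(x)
A

For f(x) = pi - x:
sin(pi - x) = sin(x), so sine is invariant under this transformation.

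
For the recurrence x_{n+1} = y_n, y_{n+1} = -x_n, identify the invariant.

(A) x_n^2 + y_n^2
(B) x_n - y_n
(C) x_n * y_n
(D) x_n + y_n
A

For the recurrence x_{n+1} = y_n, y_{n+1} = -x_n:

x_{n+1}^2 + y_{n+1}^2 = y_n^2 + (-x_n)^2 = x_n^2 + y_n^2
The sum of squares is conserved (like energy in a harmonic oscillator).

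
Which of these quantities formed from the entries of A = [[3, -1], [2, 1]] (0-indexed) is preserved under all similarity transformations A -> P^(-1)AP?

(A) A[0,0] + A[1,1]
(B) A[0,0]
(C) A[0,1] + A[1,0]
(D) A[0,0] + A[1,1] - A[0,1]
A

A[0,0] + A[1,1] is the trace of A. By the cyclic property of the trace, tr(P^(-1)AP) = tr(APP^(-1)) = tr(A), so it is the same for every matrix similar to A.

The other combinations are not similarity invariants. For example, take P = [[1, -1], [0, 1]] (det P = 1), so P^(-1) = [[1, 1], [0, 1]] and
B = P^(-1)AP = [[5, -5], [2, -1]].
Evaluating each option on A and on B:
(A) A[0,0] + A[1,1]: 4 for A, 4 for B -> unchanged
(B) A[0,0]: 3 for A, 5 for B -> changes
(C) A[0,1] + A[1,0]: 1 for A, -3 for B -> changes
(D) A[0,0] + A[1,1] - A[0,1]: 5 for A, 9 for B -> changes

Only (A) A[0,0] + A[1,1] = 4 survives (and it does so for every P, not just this one), so it is the invariant.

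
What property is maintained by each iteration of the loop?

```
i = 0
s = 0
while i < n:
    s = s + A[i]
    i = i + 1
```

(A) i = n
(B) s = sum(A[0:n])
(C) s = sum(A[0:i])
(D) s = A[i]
C

A loop invariant must hold before the first iteration and be re-established by every execution of the body.

(C) s = sum(A[0:i]): Initially i = 0 and s = 0 = sum of the empty slice A[0:0]. If s = sum(A[0:i]) holds at the top of an iteration, the body sets s to sum(A[0:i]) + A[i] = sum(A[0:i+1]) and then i to i+1, so s = sum(A[0:i]) holds again. At exit i = n, giving s = sum(A[0:n]).

The other options fail:
(A) i = n: false initially (i = 0); it is the exit condition, not an invariant.
(B) s = sum(A[0:n]): false before the loop (s = 0, not the full sum) -- it only becomes true at exit.
(D) s = A[i]: after the first iteration s = A[0] but i = 1, so s = A[i] compares s with the wrong element (and fails in general).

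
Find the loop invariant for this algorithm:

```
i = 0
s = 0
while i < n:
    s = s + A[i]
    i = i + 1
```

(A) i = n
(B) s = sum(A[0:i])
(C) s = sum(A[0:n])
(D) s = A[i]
B

A loop invariant must hold before the first iteration and be re-established by every execution of the body.

(B) s = sum(A[0:i]): Initially i = 0 and s = 0 = sum of the empty slice A[0:0]. If s = sum(A[0:i]) holds at the top of an iteration, the body sets s to sum(A[0:i]) + A[i] = sum(A[0:i+1]) and then i to i+1, so s = sum(A[0:i]) holds again. At exit i = n, giving s = sum(A[0:n]).

The other options fail:
(A) i = n: false initially (i = 0); it is the exit condition, not an invariant.
(C) s = sum(A[0:n]): false before the loop (s = 0, not the full sum) -- it only becomes true at exit.
(D) s = A[i]: after the first iteration s = A[0] but i = 1, so s = A[i] compares s with the wrong element (and fails in general).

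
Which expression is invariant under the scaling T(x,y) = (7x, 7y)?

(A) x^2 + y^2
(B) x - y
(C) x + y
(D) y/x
D

Under the uniform scaling T(x,y) = (7x, 7y):
Substitute the transformed coordinates into each option and compare with the original:
(A) x^2 + y^2  ->  (7x)^2 + (7y)^2 = 49x^2 + 49y^2   [differs from x^2 + y^2: not invariant]
(B) x - y  ->  (7x) - (7y) = 7x - 7y   [differs from x - y: not invariant]
(C) x + y  ->  (7x) + (7y) = 7x + 7y   [differs from x + y: not invariant]
(D) y/x  ->  (7y)/(7x) = y/x   [equals y/x: invariant]

Only option (D), y/x, is unchanged by the transformation.
The common factor 7 cancels in a ratio of coordinates, while sums, products and sums of squares pick up factors of 7 or 49.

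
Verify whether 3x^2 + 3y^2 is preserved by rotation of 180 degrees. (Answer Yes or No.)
Yes

Applying rotation by 180 degrees: x' = x*cos(180 degrees) - y*sin(180 degrees) = -x, y' = x*sin(180 degrees) + y*cos(180 degrees) = -y

Substituting into 3x^2 + 3y^2:
3(-x)^2 + 3(-y)^2
= 3x^2 + 3y^2

This equals the original expression 3x^2 + 3y^2, so it IS invariant.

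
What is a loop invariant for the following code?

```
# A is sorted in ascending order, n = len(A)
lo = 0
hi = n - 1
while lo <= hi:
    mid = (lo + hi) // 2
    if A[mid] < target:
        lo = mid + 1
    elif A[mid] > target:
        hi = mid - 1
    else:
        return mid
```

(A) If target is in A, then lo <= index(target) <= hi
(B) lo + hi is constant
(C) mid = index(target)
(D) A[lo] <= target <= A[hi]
A

A loop invariant must hold before the first iteration and be re-established by every execution of the body.

(A) If target is in A, then lo <= index(target) <= hi: Before the loop [lo, hi] = [0, n-1] covers every index. When A[mid] < target, sortedness puts target strictly to the right of mid, so setting lo = mid + 1 keeps index(target) in [lo, hi]; symmetrically for hi = mid - 1. Hence 'if target is in A then lo <= index(target) <= hi' holds after every iteration, and when lo > hi it proves target is absent.

The other options fail:
(B) lo + hi is constant: each iteration moves exactly one of lo, hi, so lo + hi changes (e.g. 0 + (n-1) becomes (mid+1) + (n-1)).
(C) mid = index(target): mid is just the current probe; it equals index(target) only on the iteration that returns.
(D) A[lo] <= target <= A[hi]: fails when target is not in A (e.g. target < A[0] already violates it before the loop), so it is not maintained in general.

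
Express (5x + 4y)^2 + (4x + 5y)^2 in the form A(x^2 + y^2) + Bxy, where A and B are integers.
41(x^2 + y^2) + 80xy

Expanding: (5x + 4y)^2 = 25x^2 + 40xy + 16y^2
(4x + 5y)^2 = 16x^2 + 40xy + 25y^2
Sum = (25+16)(x^2+y^2) + 80xy = 41(x^2 + y^2) + 80xy
This is symmetric in x and y.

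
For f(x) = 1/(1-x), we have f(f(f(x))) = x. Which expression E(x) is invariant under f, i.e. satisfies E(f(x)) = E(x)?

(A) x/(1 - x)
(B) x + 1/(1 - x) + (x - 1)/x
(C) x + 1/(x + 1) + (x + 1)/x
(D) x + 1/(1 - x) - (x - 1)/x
B

Replace x by f(x) = 1/(1 - x) in each option and simplify. As a quick numerical cross-check, also compare E(5) with E(f(5)) = E(-1/4).

(A) x/(1 - x)  ->  (1/(1 - x))/(1 - (1/(1 - x))) = -1/x; check: E(5) = -5/4 but E(-1/4) = -1/5.   [not invariant]
(B) x + 1/(1 - x) + (x - 1)/x  ->  (1/(1 - x)) + 1/(1 - (1/(1 - x))) + ((1/(1 - x)) - 1)/(1/(1 - x)), which simplifies back to x + 1/(1 - x) + (x - 1)/x; check: E(5) = 111/20, E(-1/4) = 111/20.   [invariant]
(C) x + 1/(x + 1) + (x + 1)/x  ->  (1/(1 - x)) + 1/((1/(1 - x)) + 1) + ((1/(1 - x)) + 1)/(1/(1 - x)) = (-x^3 + 6x^2 - 11x + 7)/(x^2 - 3x + 2); check: E(5) = 191/30 but E(-1/4) = -23/12.   [not invariant]
(D) x + 1/(1 - x) - (x - 1)/x  ->  (1/(1 - x)) + 1/(1 - (1/(1 - x))) - ((1/(1 - x)) - 1)/(1/(1 - x)) = (x^2(1 - x) - x + (x - 1)^2)/(x(x - 1)); check: E(5) = 79/20 but E(-1/4) = -89/20.   [not invariant]

Only (B) is unchanged. Indeed f(f(x)) = 1/(1 - 1/(1-x)) = (1-x)/(-x) = (x-1)/x, so E(x) = x + f(x) + f(f(x)) is the sum over the whole 3-cycle; applying f just permutes the three terms cyclically (x -> f(x) -> f(f(x)) -> x), leaving the sum unchanged.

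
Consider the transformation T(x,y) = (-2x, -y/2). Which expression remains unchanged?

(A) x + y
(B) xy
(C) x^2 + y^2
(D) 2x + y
B

An expression E(x,y) is invariant under T if E(T(x,y)) = E(x,y). Here T(x,y) = (-2x, -y/2).
Substitute the transformed coordinates into each option and compare with the original:
(A) x + y  ->  (-2x) + (-y/2) = -2x - y/2   [differs from x + y: not invariant]
(B) xy  ->  (-2x)(-y/2) = xy   [equals xy: invariant]
(C) x^2 + y^2  ->  (-2x)^2 + (-y/2)^2 = 4x^2 + y^2/4   [differs from x^2 + y^2: not invariant]
(D) 2x + y  ->  2(-2x) + (-y/2) = -4x - y/2   [differs from 2x + y: not invariant]

Only option (B), xy, is unchanged by the transformation.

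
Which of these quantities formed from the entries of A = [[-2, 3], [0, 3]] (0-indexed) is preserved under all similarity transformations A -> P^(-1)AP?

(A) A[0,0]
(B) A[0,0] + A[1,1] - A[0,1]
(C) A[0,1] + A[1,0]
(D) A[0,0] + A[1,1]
D

A[0,0] + A[1,1] is the trace of A. By the cyclic property of the trace, tr(P^(-1)AP) = tr(APP^(-1)) = tr(A), so it is the same for every matrix similar to A.

The other combinations are not similarity invariants. For example, take P = [[1, 1], [1, 2]] (det P = 1), so P^(-1) = [[2, -1], [-1, 1]] and
B = P^(-1)AP = [[-1, 2], [2, 2]].
Evaluating each option on A and on B:
(A) A[0,0]: -2 for A, -1 for B -> changes
(B) A[0,0] + A[1,1] - A[0,1]: -2 for A, -1 for B -> changes
(C) A[0,1] + A[1,0]: 3 for A, 4 for B -> changes
(D) A[0,0] + A[1,1]: 1 for A, 1 for B -> unchanged

Only (D) A[0,0] + A[1,1] = 1 survives (and it does so for every P, not just this one), so it is the invariant.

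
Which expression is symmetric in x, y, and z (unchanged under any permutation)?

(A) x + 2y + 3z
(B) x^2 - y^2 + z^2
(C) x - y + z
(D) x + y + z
D

A symmetric expression is unchanged when the variables are permuted; here the transformation to test is the swap (x, y) -> (y, x).
A symmetric expression must survive every permutation; the single swap x <-> y already eliminates the distractors, and the keyed expression is also unchanged by x <-> z and y <-> z (each variable enters it in exactly the same way).
Substitute the transformed coordinates into each option and compare with the original:
(A) x + 2y + 3z  ->  (y) + 2(x) + 3z = 2x + y + 3z   [differs from x + 2y + 3z: not invariant]
(B) x^2 - y^2 + z^2  ->  (y)^2 - (x)^2 + z^2 = -x^2 + y^2 + z^2   [differs from x^2 - y^2 + z^2: not invariant]
(C) x - y + z  ->  (y) - (x) + z = -x + y + z   [differs from x - y + z: not invariant]
(D) x + y + z  ->  (y) + (x) + z = x + y + z   [equals x + y + z: invariant]

Only option (D), x + y + z, is unchanged by the transformation.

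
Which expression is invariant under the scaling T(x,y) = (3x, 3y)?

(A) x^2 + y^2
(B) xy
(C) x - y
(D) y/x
D

Under the uniform scaling T(x,y) = (3x, 3y):
Substitute the transformed coordinates into each option and compare with the original:
(A) x^2 + y^2  ->  (3x)^2 + (3y)^2 = 9x^2 + 9y^2   [differs from x^2 + y^2: not invariant]
(B) xy  ->  (3x)(3y) = 9xy   [differs from xy: not invariant]
(C) x - y  ->  (3x) - (3y) = 3x - 3y   [differs from x - y: not invariant]
(D) y/x  ->  (3y)/(3x) = y/x   [equals y/x: invariant]

Only option (D), y/x, is unchanged by the transformation.
The common factor 3 cancels in a ratio of coordinates, while sums, products and sums of squares pick up factors of 3 or 9.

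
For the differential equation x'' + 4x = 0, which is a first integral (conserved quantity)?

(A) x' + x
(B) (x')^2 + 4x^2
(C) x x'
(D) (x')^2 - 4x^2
B

A first integral I satisfies dI/dt = 0 along every solution. Differentiate each option and use the equation of motion:
(A) d/dt[x' + x] = x'' + x' = -4x + x', not identically 0
(B) d/dt[(x')^2 + 4x^2] = 2x'x'' + 8x x' = 2x'(-4x) + 8x x' = 0
(C) d/dt[x x'] = (x')^2 + x x'' = (x')^2 - 4x^2, not identically 0
(D) d/dt[(x')^2 - 4x^2] = 2x'x'' - 8x x' = -16x x', not identically 0

Only (B) has zero time-derivative. So the energy-like quantity (x')^2 + 4x^2 is the first integral.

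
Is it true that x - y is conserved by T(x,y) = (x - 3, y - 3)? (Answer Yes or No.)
Yes

Substitute T(x,y) = (x - 3, y - 3) into the expression and compare with the original.

Original: x - y
After applying T: (x - 3) - (y - 3) = x - y

This is identical to the original x - y, so the expression is invariant.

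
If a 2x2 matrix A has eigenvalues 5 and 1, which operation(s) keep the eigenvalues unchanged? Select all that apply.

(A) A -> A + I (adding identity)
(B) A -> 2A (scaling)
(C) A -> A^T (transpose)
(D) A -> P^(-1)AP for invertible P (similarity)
C and D

Eigenvalues are preserved by:
1. Similarity transformations: A -> P^(-1)AP (same characteristic polynomial)
2. Transpose: A^T has the same eigenvalues as A

Eigenvalues are NOT preserved by:
- Adding identity: eigenvalues become 5+1, 1+1
- Scaling: eigenvalues become 10, 2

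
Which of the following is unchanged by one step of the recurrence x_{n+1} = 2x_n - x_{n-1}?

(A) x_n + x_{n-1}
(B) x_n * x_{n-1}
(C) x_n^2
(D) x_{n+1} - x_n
D

For the recurrence x_{n+1} = 2x_n - x_{n-1}:

If x_{n+1} = 2x_n - x_{n-1}, then:
x_{n+1} - x_n = x_n - x_{n-1}
The first difference is constant throughout the sequence.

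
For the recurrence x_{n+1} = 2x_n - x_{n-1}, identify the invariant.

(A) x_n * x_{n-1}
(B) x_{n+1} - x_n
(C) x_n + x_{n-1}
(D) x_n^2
B

For the recurrence x_{n+1} = 2x_n - x_{n-1}:

If x_{n+1} = 2x_n - x_{n-1}, then:
x_{n+1} - x_n = x_n - x_{n-1}
The first difference is constant throughout the sequence.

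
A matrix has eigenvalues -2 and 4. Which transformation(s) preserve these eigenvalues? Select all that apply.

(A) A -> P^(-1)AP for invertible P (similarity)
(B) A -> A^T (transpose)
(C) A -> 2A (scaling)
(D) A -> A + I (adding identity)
A and B

Eigenvalues are preserved by:
1. Similarity transformations: A -> P^(-1)AP (same characteristic polynomial)
2. Transpose: A^T has the same eigenvalues as A

Eigenvalues are NOT preserved by:
- Adding identity: eigenvalues become -2+1, 4+1
- Scaling: eigenvalues become -4, 8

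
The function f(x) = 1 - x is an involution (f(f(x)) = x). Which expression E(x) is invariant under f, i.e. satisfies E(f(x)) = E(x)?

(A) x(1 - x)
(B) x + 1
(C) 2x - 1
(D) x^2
A

Replace x by f(x) = 1 - x in each option and simplify. As a quick numerical cross-check, also compare E(4) with E(f(4)) = E(-3).

(A) x(1 - x)  ->  (1 - x)(1 - (1 - x)), which simplifies back to x(1 - x); check: E(4) = -12, E(-3) = -12.   [invariant]
(B) x + 1  ->  (1 - x) + 1 = 2 - x; check: E(4) = 5 but E(-3) = -2.   [not invariant]
(C) 2x - 1  ->  2(1 - x) - 1 = 1 - 2x; check: E(4) = 7 but E(-3) = -7.   [not invariant]
(D) x^2  ->  (1 - x)^2 = (x - 1)^2; check: E(4) = 16 but E(-3) = 9.   [not invariant]

Only (A) is unchanged. E is symmetric under swapping x with f(x) = 1 - x, which is exactly what an involution does.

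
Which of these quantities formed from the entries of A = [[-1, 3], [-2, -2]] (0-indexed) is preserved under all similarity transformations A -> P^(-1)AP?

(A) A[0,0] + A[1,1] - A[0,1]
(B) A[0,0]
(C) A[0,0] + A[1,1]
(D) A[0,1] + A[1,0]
C

A[0,0] + A[1,1] is the trace of A. By the cyclic property of the trace, tr(P^(-1)AP) = tr(APP^(-1)) = tr(A), so it is the same for every matrix similar to A.

The other combinations are not similarity invariants. For example, take P = [[1, -1], [0, 1]] (det P = 1), so P^(-1) = [[1, 1], [0, 1]] and
B = P^(-1)AP = [[-3, 4], [-2, 0]].
Evaluating each option on A and on B:
(A) A[0,0] + A[1,1] - A[0,1]: -6 for A, -7 for B -> changes
(B) A[0,0]: -1 for A, -3 for B -> changes
(C) A[0,0] + A[1,1]: -3 for A, -3 for B -> unchanged
(D) A[0,1] + A[1,0]: 1 for A, 2 for B -> changes

Only (C) A[0,0] + A[1,1] = -3 survives (and it does so for every P, not just this one), so it is the invariant.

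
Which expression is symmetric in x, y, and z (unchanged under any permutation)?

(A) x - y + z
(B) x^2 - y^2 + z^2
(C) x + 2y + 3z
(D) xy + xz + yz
D

A symmetric expression is unchanged when the variables are permuted; here the transformation to test is the swap (x, y) -> (y, x).
A symmetric expression must survive every permutation; the single swap x <-> y already eliminates the distractors, and the keyed expression is also unchanged by x <-> z and y <-> z (each variable enters it in exactly the same way).
Substitute the transformed coordinates into each option and compare with the original:
(A) x - y + z  ->  (y) - (x) + z = -x + y + z   [differs from x - y + z: not invariant]
(B) x^2 - y^2 + z^2  ->  (y)^2 - (x)^2 + z^2 = -x^2 + y^2 + z^2   [differs from x^2 - y^2 + z^2: not invariant]
(C) x + 2y + 3z  ->  (y) + 2(x) + 3z = 2x + y + 3z   [differs from x + 2y + 3z: not invariant]
(D) xy + xz + yz  ->  (y)(x) + (y)z + (x)z = xy + xz + yz   [equals xy + xz + yz: invariant]

Only option (D), xy + xz + yz, is unchanged by the transformation.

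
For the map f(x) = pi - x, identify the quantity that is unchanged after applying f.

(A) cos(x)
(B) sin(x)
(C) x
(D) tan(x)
B

For f(x) = pi - x:
sin(pi - x) = sin(x), so sine is invariant under this transformation.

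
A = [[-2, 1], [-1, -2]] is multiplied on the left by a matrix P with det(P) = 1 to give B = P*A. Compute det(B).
5

By the multiplicative property of determinants, det(B) = det(P*A) = det(P) * det(A) = det(A),
so the determinant is invariant under multiplication by any determinant-1 matrix; we just need det(A).

det(A) = (-2)(-2) - (1)(-1) = 4 - (-1) = 5

Therefore det(B) = 1 * 5 = 5.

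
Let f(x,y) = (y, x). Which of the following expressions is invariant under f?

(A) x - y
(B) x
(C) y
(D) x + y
D

For f(x,y) = (y, x):
After applying f: x' = y, y' = x. So x' + y' = y + x = x + y.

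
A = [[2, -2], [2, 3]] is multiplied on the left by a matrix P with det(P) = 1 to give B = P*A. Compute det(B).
10

By the multiplicative property of determinants, det(B) = det(P*A) = det(P) * det(A) = det(A),
so the determinant is invariant under multiplication by any determinant-1 matrix; we just need det(A).

det(A) = (2)(3) - (-2)(2) = 6 - (-4) = 10

Therefore det(B) = 1 * 10 = 10.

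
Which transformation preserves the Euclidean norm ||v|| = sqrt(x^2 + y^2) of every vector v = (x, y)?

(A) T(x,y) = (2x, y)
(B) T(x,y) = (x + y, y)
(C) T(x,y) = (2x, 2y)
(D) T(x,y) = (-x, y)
D

A transformation preserves a norm if ||T(v)|| = ||v|| for every v; a single vector where the norm changes rules an option out.

(A) T(x,y) = (2x, y): v = (1, 0) has norm sqrt((1)^2 + (0)^2) = 1, but T(v) = (2, 0) has norm 2 -- not preserved.
(B) T(x,y) = (x + y, y): v = (0, 1) has norm sqrt((0)^2 + (1)^2) = 1, but T(v) = (1, 1) has norm sqrt(2) -- not preserved.
(C) T(x,y) = (2x, 2y): v = (1, 0) has norm sqrt((1)^2 + (0)^2) = 1, but T(v) = (2, 0) has norm 2 -- not preserved.
(D) T(x,y) = (-x, y): preserves the norm -- it is an orthogonal map (a rotation/reflection), and (-x)^2 + (y)^2 simplifies to x^2 + y^2.

Therefore the answer is (D).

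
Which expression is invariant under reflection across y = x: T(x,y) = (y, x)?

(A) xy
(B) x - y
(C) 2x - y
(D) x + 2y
A

The map is reflection across y = x: T(x,y) = (y, x).
Substitute the transformed coordinates into each option and compare with the original:
(A) xy  ->  (y)(x) = xy   [equals xy: invariant]
(B) x - y  ->  (y) - (x) = -x + y   [differs from x - y: not invariant]
(C) 2x - y  ->  2(y) - (x) = -x + 2y   [differs from 2x - y: not invariant]
(D) x + 2y  ->  (y) + 2(x) = 2x + y   [differs from x + 2y: not invariant]

Only option (A), xy, is unchanged by the transformation.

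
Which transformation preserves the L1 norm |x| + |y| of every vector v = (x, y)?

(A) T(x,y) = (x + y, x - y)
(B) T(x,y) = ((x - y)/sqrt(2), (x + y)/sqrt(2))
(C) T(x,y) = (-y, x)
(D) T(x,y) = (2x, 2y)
C

A transformation preserves a norm if ||T(v)|| = ||v|| for every v; a single vector where the norm changes rules an option out.

(A) T(x,y) = (x + y, x - y): v = (1, 0) has norm |1| + |0| = 1, but T(v) = (1, 1) has norm 2 -- not preserved.
(B) T(x,y) = ((x - y)/sqrt(2), (x + y)/sqrt(2)): v = (1, 0) has norm |1| + |0| = 1, but T(v) = (sqrt(2)/2, sqrt(2)/2) has norm sqrt(2) -- not preserved.
(C) T(x,y) = (-y, x): preserves the norm -- it only permutes the coordinates and/or flips signs, which leaves |x| + |y| unchanged.
(D) T(x,y) = (2x, 2y): v = (1, 0) has norm |1| + |0| = 1, but T(v) = (2, 0) has norm 2 -- not preserved.

Therefore the answer is (C).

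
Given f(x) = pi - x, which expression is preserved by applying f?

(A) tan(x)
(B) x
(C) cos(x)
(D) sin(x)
D

For f(x) = pi - x:
sin(pi - x) = sin(x), so sine is invariant under this transformation.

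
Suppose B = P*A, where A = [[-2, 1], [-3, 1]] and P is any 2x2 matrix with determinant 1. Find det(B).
1

By the multiplicative property of determinants, det(B) = det(P*A) = det(P) * det(A) = det(A),
so the determinant is invariant under multiplication by any determinant-1 matrix; we just need det(A).

det(A) = (-2)(1) - (1)(-3) = -2 - (-3) = 1

Therefore det(B) = 1 * 1 = 1.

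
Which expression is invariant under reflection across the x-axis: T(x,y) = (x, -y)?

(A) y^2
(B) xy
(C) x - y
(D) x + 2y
A

The map is reflection across the x-axis: T(x,y) = (x, -y).
Substitute the transformed coordinates into each option and compare with the original:
(A) y^2  ->  (-y)^2 = y^2   [equals y^2: invariant]
(B) xy  ->  (x)(-y) = -xy   [differs from xy: not invariant]
(C) x - y  ->  (x) - (-y) = x + y   [differs from x - y: not invariant]
(D) x + 2y  ->  (x) + 2(-y) = x - 2y   [differs from x + 2y: not invariant]

Only option (A), y^2, is unchanged by the transformation.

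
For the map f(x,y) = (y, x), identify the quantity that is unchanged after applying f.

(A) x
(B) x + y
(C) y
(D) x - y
B

For f(x,y) = (y, x):
After applying f: x' = y, y' = x. So x' + y' = y + x = x + y.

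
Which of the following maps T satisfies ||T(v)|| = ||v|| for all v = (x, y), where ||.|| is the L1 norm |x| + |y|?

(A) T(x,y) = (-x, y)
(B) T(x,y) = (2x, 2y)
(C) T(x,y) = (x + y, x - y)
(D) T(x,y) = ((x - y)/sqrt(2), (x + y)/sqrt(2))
A

A transformation preserves a norm if ||T(v)|| = ||v|| for every v; a single vector where the norm changes rules an option out.

(A) T(x,y) = (-x, y): preserves the norm -- it only permutes the coordinates and/or flips signs, which leaves |x| + |y| unchanged.
(B) T(x,y) = (2x, 2y): v = (1, 0) has norm |1| + |0| = 1, but T(v) = (2, 0) has norm 2 -- not preserved.
(C) T(x,y) = (x + y, x - y): v = (1, 0) has norm |1| + |0| = 1, but T(v) = (1, 1) has norm 2 -- not preserved.
(D) T(x,y) = ((x - y)/sqrt(2), (x + y)/sqrt(2)): v = (1, 0) has norm |1| + |0| = 1, but T(v) = (sqrt(2)/2, sqrt(2)/2) has norm sqrt(2) -- not preserved.

Therefore the answer is (A).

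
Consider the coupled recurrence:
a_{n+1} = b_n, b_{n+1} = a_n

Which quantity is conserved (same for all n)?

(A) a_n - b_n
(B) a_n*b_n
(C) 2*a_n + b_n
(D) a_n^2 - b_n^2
B

Replace a_n by a_{n+1} = b_n and b_n by b_{n+1} = a_n in each option and simplify:
(A) a_n - b_n  ->  (b_n) - (a_n) = -a_n + b_n   [not conserved]
(B) a_n*b_n  ->  (b_n)*(a_n) = a_n*b_n   [conserved]
(C) 2*a_n + b_n  ->  2*(b_n) + (a_n) = a_n + 2*b_n   [not conserved]
(D) a_n^2 - b_n^2  ->  (b_n)^2 - (a_n)^2 = -a_n^2 + b_n^2   [not conserved]

Only (B) a_n*b_n returns to itself after one step, so it is the conserved quantity.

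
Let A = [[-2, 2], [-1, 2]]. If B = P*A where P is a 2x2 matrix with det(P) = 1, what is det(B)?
-2

By the multiplicative property of determinants, det(B) = det(P*A) = det(P) * det(A) = det(A),
so the determinant is invariant under multiplication by any determinant-1 matrix; we just need det(A).

det(A) = (-2)(2) - (2)(-1) = -4 - (-2) = -2

Therefore det(B) = 1 * (-2) = -2.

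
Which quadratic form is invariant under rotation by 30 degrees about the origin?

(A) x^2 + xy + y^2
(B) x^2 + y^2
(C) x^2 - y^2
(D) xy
B

Rotation by 30 degrees sends (x, y) to (sqrt(3)x/2 - y/2, x/2 + sqrt(3)y/2).
Substitute the transformed coordinates into each option and compare with the original:
(A) x^2 + xy + y^2  ->  (sqrt(3)x/2 - y/2)^2 + (sqrt(3)x/2 - y/2)(x/2 + sqrt(3)y/2) + (x/2 + sqrt(3)y/2)^2 = sqrt(3)x^2/4 + x^2 + xy/2 - sqrt(3)y^2/4 + y^2   [differs from x^2 + xy + y^2: not invariant]
(B) x^2 + y^2  ->  (sqrt(3)x/2 - y/2)^2 + (x/2 + sqrt(3)y/2)^2 = x^2 + y^2   [equals x^2 + y^2: invariant]
(C) x^2 - y^2  ->  (sqrt(3)x/2 - y/2)^2 - (x/2 + sqrt(3)y/2)^2 = x^2/2 - sqrt(3)xy - y^2/2   [differs from x^2 - y^2: not invariant]
(D) xy  ->  (sqrt(3)x/2 - y/2)(x/2 + sqrt(3)y/2) = sqrt(3)x^2/4 + xy/2 - sqrt(3)y^2/4   [differs from xy: not invariant]

Only option (B), x^2 + y^2, is unchanged by the transformation.
x^2 + y^2 is the squared distance from the origin, which rotations preserve.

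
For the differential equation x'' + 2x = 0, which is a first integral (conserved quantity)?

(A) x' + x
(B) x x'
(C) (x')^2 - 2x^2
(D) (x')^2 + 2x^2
D

A first integral I satisfies dI/dt = 0 along every solution. Differentiate each option and use the equation of motion:
(A) d/dt[x' + x] = x'' + x' = -2x + x', not identically 0
(B) d/dt[x x'] = (x')^2 + x x'' = (x')^2 - 2x^2, not identically 0
(C) d/dt[(x')^2 - 2x^2] = 2x'x'' - 4x x' = -8x x', not identically 0
(D) d/dt[(x')^2 + 2x^2] = 2x'x'' + 4x x' = 2x'(-2x) + 4x x' = 0

Only (D) has zero time-derivative. So the energy-like quantity (x')^2 + 2x^2 is the first integral.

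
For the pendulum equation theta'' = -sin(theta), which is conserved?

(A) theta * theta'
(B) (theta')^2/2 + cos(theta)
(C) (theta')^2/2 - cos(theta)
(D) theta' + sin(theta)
C

A first integral I satisfies dI/dt = 0 along every solution. Differentiate each option and use the equation of motion:
(A) d/dt[theta * theta'] = (theta')^2 + theta theta'' = (theta')^2 - theta sin(theta), not identically 0
(B) d/dt[(theta')^2/2 + cos(theta)] = theta' theta'' - sin(theta) theta' = -2 theta' sin(theta), not identically 0
(C) d/dt[(theta')^2/2 - cos(theta)] = theta' theta'' + sin(theta) theta' = theta'(-sin(theta)) + theta' sin(theta) = 0
(D) d/dt[theta' + sin(theta)] = theta'' + cos(theta) theta' = -sin(theta) + theta' cos(theta), not identically 0

Only (C) has zero time-derivative. This is the total energy: kinetic (theta')^2/2 plus potential -cos(theta).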